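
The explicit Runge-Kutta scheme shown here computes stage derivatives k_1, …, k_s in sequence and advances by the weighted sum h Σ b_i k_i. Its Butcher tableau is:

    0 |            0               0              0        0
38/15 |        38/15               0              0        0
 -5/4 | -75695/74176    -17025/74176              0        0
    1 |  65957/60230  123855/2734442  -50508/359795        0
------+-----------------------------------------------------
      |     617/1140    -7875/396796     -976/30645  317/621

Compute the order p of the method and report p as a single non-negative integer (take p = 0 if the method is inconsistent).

4

b = (617/1140, -7875/396796, -976/30645, 317/621)
c = (0, 38/15, -5/4, 1)
Ac = (0, 0, -1135/1952, 92/317)
Σ b_i: 617/1140·1 + (-7875/396796)·1 + (-976/30645)·1 + 317/621·1 = 1 ✓
b·c: (-7875/396796)·38/15 + (-976/30645)·(-5/4) + 317/621·1 = 1/2 ✓
b·c²: (-7875/396796)·1444/225 + (-976/30645)·25/16 + 317/621·1 = 1/3 ✓
b·Ac: (-976/30645)·(-1135/1952) + 317/621·92/317 = 1/6 ✓
b·c³: (-7875/396796)·54872/3375 + (-976/30645)·(-125/64) + 317/621·1 = 1/4 ✓
b·(c∘Ac): (-976/30645)·5675/7808 + 317/621·92/317 = 1/8 ✓
b·Ac²: (-976/30645)·(-4313/2928) + 317/621·1357/19020 = 1/12 ✓
b·A²c: 317/621·207/2536 = 1/24 ✓; 4 stages ⇒ order 4.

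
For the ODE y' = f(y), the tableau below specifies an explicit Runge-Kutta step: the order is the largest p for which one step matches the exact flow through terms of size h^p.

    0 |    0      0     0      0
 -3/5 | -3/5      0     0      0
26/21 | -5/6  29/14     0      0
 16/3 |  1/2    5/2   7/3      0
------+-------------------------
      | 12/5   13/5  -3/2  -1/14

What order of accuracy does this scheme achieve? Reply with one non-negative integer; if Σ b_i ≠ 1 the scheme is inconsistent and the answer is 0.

b = (12/5, 13/5, -3/2, -1/14)
c = (0, -3/5, 26/21, 16/3)
Ac = (0, 0, -87/70, 25/18)
Σ b_i: 12/5·1 + 13/5·1 + (-3/2)·1 + (-1/14)·1 = 24/7 ≠ 1 ⇒ order 0.

0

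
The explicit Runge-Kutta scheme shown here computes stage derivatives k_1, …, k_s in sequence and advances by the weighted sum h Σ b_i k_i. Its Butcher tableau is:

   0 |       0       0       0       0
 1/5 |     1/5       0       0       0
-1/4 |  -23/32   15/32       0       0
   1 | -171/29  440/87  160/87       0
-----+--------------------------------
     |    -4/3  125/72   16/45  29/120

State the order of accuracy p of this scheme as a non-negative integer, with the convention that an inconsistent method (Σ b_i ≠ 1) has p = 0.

b = (-4/3, 125/72, 16/45, 29/120)
c = (0, 1/5, -1/4, 1)
Ac = (0, 0, 3/32, 16/29)
Σ b_i: (-4/3)·1 + 125/72·1 + 16/45·1 + 29/120·1 = 1 ✓
b·c: 125/72·1/5 + 16/45·(-1/4) + 29/120·1 = 1/2 ✓
b·c²: 125/72·1/25 + 16/45·1/16 + 29/120·1 = 1/3 ✓
b·Ac: 16/45·3/32 + 29/120·16/29 = 1/6 ✓
b·c³: 125/72·1/125 + 16/45·(-1/64) + 29/120·1 = 1/4 ✓
b·(c∘Ac): 16/45·(-3/128) + 29/120·16/29 = 1/8 ✓
b·Ac²: 16/45·3/160 + 29/120·46/145 = 1/12 ✓
b·A²c: 29/120·5/29 = 1/24 ✓; 4 stages ⇒ order 4.

4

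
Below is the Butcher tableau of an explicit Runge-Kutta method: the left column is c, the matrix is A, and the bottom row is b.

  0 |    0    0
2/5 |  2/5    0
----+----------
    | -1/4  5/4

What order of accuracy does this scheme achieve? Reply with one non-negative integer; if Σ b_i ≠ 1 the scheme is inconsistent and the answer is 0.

b = (-1/4, 5/4)
c = (0, 2/5)
Σ b_i: (-1/4)·1 + 5/4·1 = 1 ✓
b·c: 5/4·2/5 = 1/2 ✓; 2 stages ⇒ order 2.

2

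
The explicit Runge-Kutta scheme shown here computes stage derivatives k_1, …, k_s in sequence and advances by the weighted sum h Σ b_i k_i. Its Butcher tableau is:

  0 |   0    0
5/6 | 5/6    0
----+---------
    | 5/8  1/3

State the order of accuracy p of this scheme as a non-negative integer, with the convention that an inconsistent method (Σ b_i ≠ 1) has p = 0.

b = (5/8, 1/3)
c = (0, 5/6)
Σ b_i: 5/8·1 + 1/3·1 = 23/24 ≠ 1 ⇒ order 0.

0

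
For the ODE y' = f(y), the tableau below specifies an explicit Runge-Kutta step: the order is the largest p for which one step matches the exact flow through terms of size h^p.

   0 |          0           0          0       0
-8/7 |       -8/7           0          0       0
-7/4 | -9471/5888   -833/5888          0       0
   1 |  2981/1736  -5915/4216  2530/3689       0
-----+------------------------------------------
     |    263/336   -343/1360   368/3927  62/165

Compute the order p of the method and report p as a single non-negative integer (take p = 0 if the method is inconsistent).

4

b = (263/336, -343/1360, 368/3927, 62/165)
c = (0, -8/7, -7/4, 1)
Ac = (0, 0, 119/736, 25/62)
Σ b_i: 263/336·1 + (-343/1360)·1 + 368/3927·1 + 62/165·1 = 1 ✓
b·c: (-343/1360)·(-8/7) + 368/3927·(-7/4) + 62/165·1 = 1/2 ✓
b·c²: (-343/1360)·64/49 + 368/3927·49/16 + 62/165·1 = 1/3 ✓
b·Ac: 368/3927·119/736 + 62/165·25/62 = 1/6 ✓
b·c³: (-343/1360)·(-512/343) + 368/3927·(-343/64) + 62/165·1 = 1/4 ✓
b·(c∘Ac): 368/3927·(-833/2944) + 62/165·25/62 = 1/8 ✓
b·Ac²: 368/3927·(-17/92) + 62/165·15/56 = 1/12 ✓
b·A²c: 62/165·55/496 = 1/24 ✓; 4 stages ⇒ order 4.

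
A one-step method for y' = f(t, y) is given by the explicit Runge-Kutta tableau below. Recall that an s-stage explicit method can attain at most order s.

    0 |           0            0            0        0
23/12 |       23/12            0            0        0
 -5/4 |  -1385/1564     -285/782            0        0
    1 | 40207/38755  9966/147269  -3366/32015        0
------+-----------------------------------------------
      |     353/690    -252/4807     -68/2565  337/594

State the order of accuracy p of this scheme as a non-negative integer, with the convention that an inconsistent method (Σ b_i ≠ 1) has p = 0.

4

b = (353/690, -252/4807, -68/2565, 337/594)
c = (0, 23/12, -5/4, 1)
Ac = (0, 0, -95/136, 88/337)
Σ b_i: 353/690·1 + (-252/4807)·1 + (-68/2565)·1 + 337/594·1 = 1 ✓
b·c: (-252/4807)·23/12 + (-68/2565)·(-5/4) + 337/594·1 = 1/2 ✓
b·c²: (-252/4807)·529/144 + (-68/2565)·25/16 + 337/594·1 = 1/3 ✓
b·Ac: (-68/2565)·(-95/136) + 337/594·88/337 = 1/6 ✓
b·c³: (-252/4807)·12167/1728 + (-68/2565)·(-125/64) + 337/594·1 = 1/4 ✓
b·(c∘Ac): (-68/2565)·475/544 + 337/594·88/337 = 1/8 ✓
b·Ac²: (-68/2565)·(-2185/1632) + 337/594·341/4044 = 1/12 ✓
b·A²c: 337/594·99/1348 = 1/24 ✓; 4 stages ⇒ order 4.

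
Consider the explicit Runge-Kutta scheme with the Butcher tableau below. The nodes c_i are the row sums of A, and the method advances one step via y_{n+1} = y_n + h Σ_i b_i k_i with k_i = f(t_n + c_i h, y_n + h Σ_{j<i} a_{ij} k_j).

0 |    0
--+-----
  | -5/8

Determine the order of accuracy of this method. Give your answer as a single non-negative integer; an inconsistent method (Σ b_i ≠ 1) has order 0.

0

b = (-5/8)
c = (0)
Σ b_i: (-5/8)·1 = -5/8 ≠ 1 ⇒ order 0.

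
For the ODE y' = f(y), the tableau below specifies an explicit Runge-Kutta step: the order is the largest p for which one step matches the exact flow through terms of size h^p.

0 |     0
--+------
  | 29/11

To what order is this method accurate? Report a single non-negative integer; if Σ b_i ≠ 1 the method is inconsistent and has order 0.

b = (29/11)
c = (0)
Σ b_i: 29/11·1 = 29/11 ≠ 1 ⇒ order 0.

0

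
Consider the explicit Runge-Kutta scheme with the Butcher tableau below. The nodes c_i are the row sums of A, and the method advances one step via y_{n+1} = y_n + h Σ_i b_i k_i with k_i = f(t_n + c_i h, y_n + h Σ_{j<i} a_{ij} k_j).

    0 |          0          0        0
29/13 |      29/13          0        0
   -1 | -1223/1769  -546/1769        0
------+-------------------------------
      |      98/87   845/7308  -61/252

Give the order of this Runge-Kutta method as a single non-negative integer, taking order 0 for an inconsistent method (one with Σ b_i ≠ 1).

3

b = (98/87, 845/7308, -61/252)
c = (0, 29/13, -1)
Ac = (0, 0, -42/61)
Σ b_i: 98/87·1 + 845/7308·1 + (-61/252)·1 = 1 ✓
b·c: 845/7308·29/13 + (-61/252)·(-1) = 1/2 ✓
b·c²: 845/7308·841/169 + (-61/252)·1 = 1/3 ✓
b·Ac: (-61/252)·(-42/61) = 1/6 ✓; 3 stages ⇒ order 3.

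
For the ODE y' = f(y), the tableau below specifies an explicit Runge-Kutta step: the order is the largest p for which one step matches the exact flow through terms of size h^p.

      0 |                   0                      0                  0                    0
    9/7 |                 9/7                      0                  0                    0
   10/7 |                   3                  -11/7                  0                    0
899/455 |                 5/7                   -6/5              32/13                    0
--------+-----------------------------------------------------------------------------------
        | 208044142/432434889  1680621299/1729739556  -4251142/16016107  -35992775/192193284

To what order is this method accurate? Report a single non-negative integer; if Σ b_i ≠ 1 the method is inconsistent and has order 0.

3

b = (208044142/432434889, 1680621299/1729739556, -4251142/16016107, -35992775/192193284)
c = (0, 9/7, 10/7, 899/455)
Ac = (0, 0, -99/49, 898/455)
Σ b_i: 208044142/432434889·1 + 1680621299/1729739556·1 + (-4251142/16016107)·1 + (-35992775/192193284)·1 = 1 ✓
b·c: 1680621299/1729739556·9/7 + (-4251142/16016107)·10/7 + (-35992775/192193284)·899/455 = 1/2 ✓
b·c²: 1680621299/1729739556·81/49 + (-4251142/16016107)·100/49 + (-35992775/192193284)·808201/207025 = 1/3 ✓
b·Ac: (-4251142/16016107)·(-99/49) + (-35992775/192193284)·898/455 = 1/6 ✓
b·c³: 1680621299/1729739556·729/343 + (-4251142/16016107)·1000/343 + (-35992775/192193284)·726572699/94196375 = -46935174539/306067804770 ≠ 1/4 ⇒ order 3.
b·(c∘Ac): (-4251142/16016107)·(-990/343) + (-35992775/192193284)·807302/207025 = 24099253/672676494 ≠ 1/8
b·Ac²: (-4251142/16016107)·(-891/343) + (-35992775/192193284)·9682/3185 = 80860963/672676494 ≠ 1/12
b·A²c: (-35992775/192193284)·(-3168/637) = 104418600/112112749 ≠ 1/24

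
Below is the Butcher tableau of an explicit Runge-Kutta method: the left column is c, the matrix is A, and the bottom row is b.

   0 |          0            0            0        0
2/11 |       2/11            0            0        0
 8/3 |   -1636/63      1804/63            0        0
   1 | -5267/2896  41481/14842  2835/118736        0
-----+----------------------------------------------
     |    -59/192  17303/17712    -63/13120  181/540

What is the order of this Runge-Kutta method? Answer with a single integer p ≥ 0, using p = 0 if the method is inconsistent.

4

b = (-59/192, 17303/17712, -63/13120, 181/540)
c = (0, 2/11, 8/3, 1)
Ac = (0, 0, 328/63, 207/362)
Σ b_i: (-59/192)·1 + 17303/17712·1 + (-63/13120)·1 + 181/540·1 = 1 ✓
b·c: 17303/17712·2/11 + (-63/13120)·8/3 + 181/540·1 = 1/2 ✓
b·c²: 17303/17712·4/121 + (-63/13120)·64/9 + 181/540·1 = 1/3 ✓
b·Ac: (-63/13120)·328/63 + 181/540·207/362 = 1/6 ✓
b·c³: 17303/17712·8/1331 + (-63/13120)·512/27 + 181/540·1 = 1/4 ✓
b·(c∘Ac): (-63/13120)·2624/189 + 181/540·207/362 = 1/8 ✓
b·Ac²: (-63/13120)·656/693 + 181/540·522/1991 = 1/12 ✓
b·A²c: 181/540·45/362 = 1/24 ✓; 4 stages ⇒ order 4.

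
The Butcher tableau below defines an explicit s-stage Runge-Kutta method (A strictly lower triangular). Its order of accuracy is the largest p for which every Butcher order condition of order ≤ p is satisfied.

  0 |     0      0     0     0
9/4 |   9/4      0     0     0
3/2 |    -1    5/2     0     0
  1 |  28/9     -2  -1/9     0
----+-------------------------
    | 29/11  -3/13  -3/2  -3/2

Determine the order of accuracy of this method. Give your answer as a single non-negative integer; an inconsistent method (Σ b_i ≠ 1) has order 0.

0

b = (29/11, -3/13, -3/2, -3/2)
c = (0, 9/4, 3/2, 1)
Ac = (0, 0, 45/8, -14/3)
Σ b_i: 29/11·1 + (-3/13)·1 + (-3/2)·1 + (-3/2)·1 = -85/143 ≠ 1 ⇒ order 0.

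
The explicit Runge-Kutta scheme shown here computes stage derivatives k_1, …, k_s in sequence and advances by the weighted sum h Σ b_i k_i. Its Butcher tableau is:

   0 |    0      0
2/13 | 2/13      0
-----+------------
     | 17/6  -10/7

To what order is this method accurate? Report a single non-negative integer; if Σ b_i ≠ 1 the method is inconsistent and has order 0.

0

b = (17/6, -10/7)
c = (0, 2/13)
Σ b_i: 17/6·1 + (-10/7)·1 = 59/42 ≠ 1 ⇒ order 0.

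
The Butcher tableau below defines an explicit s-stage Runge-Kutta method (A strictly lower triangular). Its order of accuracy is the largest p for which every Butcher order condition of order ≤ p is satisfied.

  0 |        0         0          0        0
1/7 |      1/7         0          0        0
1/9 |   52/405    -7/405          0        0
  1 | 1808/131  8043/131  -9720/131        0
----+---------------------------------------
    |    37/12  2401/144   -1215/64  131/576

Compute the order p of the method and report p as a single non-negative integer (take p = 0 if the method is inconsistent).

4

b = (37/12, 2401/144, -1215/64, 131/576)
c = (0, 1/7, 1/9, 1)
Ac = (0, 0, -1/405, 69/131)
Σ b_i: 37/12·1 + 2401/144·1 + (-1215/64)·1 + 131/576·1 = 1 ✓
b·c: 2401/144·1/7 + (-1215/64)·1/9 + 131/576·1 = 1/2 ✓
b·c²: 2401/144·1/49 + (-1215/64)·1/81 + 131/576·1 = 1/3 ✓
b·Ac: (-1215/64)·(-1/405) + 131/576·69/131 = 1/6 ✓
b·c³: 2401/144·1/343 + (-1215/64)·1/729 + 131/576·1 = 1/4 ✓
b·(c∘Ac): (-1215/64)·(-1/3645) + 131/576·69/131 = 1/8 ✓
b·Ac²: (-1215/64)·(-1/2835) + 131/576·309/917 = 1/12 ✓
b·A²c: 131/576·24/131 = 1/24 ✓; 4 stages ⇒ order 4.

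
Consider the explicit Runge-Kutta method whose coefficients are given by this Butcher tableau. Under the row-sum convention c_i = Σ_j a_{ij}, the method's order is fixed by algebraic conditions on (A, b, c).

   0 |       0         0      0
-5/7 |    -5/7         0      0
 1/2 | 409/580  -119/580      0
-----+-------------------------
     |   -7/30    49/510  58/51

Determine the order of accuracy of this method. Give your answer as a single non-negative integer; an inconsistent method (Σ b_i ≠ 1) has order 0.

3

b = (-7/30, 49/510, 58/51)
c = (0, -5/7, 1/2)
Ac = (0, 0, 17/116)
Σ b_i: (-7/30)·1 + 49/510·1 + 58/51·1 = 1 ✓
b·c: 49/510·(-5/7) + 58/51·1/2 = 1/2 ✓
b·c²: 49/510·25/49 + 58/51·1/4 = 1/3 ✓
b·Ac: 58/51·17/116 = 1/6 ✓; 3 stages ⇒ order 3.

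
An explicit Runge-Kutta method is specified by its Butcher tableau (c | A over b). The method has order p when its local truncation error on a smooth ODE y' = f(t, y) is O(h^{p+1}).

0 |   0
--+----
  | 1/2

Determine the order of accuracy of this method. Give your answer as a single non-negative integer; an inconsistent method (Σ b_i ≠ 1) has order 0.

0

b = (1/2)
c = (0)
Σ b_i: 1/2·1 = 1/2 ≠ 1 ⇒ order 0.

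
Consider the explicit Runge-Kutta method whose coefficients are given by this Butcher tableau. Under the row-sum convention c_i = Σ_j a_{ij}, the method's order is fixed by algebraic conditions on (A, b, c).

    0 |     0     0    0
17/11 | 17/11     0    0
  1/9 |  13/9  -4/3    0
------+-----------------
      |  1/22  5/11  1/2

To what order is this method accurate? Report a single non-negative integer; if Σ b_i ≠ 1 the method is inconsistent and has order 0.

1

b = (1/22, 5/11, 1/2)
c = (0, 17/11, 1/9)
Ac = (0, 0, -68/33)
Σ b_i: 1/22·1 + 5/11·1 + 1/2·1 = 1 ✓
b·c: 5/11·17/11 + 1/2·1/9 = 1651/2178 ≠ 1/2 ⇒ order 1.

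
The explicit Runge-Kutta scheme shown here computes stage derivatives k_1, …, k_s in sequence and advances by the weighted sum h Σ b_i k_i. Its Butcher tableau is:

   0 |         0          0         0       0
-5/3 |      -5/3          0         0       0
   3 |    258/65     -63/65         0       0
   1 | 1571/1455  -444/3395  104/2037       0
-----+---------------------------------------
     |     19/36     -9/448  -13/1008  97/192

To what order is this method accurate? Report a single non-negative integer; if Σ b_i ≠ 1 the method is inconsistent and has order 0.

4

b = (19/36, -9/448, -13/1008, 97/192)
c = (0, -5/3, 3, 1)
Ac = (0, 0, 21/13, 36/97)
Σ b_i: 19/36·1 + (-9/448)·1 + (-13/1008)·1 + 97/192·1 = 1 ✓
b·c: (-9/448)·(-5/3) + (-13/1008)·3 + 97/192·1 = 1/2 ✓
b·c²: (-9/448)·25/9 + (-13/1008)·9 + 97/192·1 = 1/3 ✓
b·Ac: (-13/1008)·21/13 + 97/192·36/97 = 1/6 ✓
b·c³: (-9/448)·(-125/27) + (-13/1008)·27 + 97/192·1 = 1/4 ✓
b·(c∘Ac): (-13/1008)·63/13 + 97/192·36/97 = 1/8 ✓
b·Ac²: (-13/1008)·(-35/13) + 97/192·28/291 = 1/12 ✓
b·A²c: 97/192·8/97 = 1/24 ✓; 4 stages ⇒ order 4.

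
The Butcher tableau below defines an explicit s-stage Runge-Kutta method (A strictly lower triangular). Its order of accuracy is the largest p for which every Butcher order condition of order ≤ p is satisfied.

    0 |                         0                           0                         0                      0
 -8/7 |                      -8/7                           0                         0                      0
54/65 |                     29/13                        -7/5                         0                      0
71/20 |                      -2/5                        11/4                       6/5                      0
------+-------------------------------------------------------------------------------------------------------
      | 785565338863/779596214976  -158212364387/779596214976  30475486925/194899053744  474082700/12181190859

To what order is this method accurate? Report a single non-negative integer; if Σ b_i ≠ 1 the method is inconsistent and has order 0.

3

b = (785565338863/779596214976, -158212364387/779596214976, 30475486925/194899053744, 474082700/12181190859)
c = (0, -8/7, 54/65, 71/20)
Ac = (0, 0, 8/5, -4882/2275)
Σ b_i: 785565338863/779596214976·1 + (-158212364387/779596214976)·1 + 30475486925/194899053744·1 + 474082700/12181190859·1 = 1 ✓
b·c: (-158212364387/779596214976)·(-8/7) + 30475486925/194899053744·54/65 + 474082700/12181190859·71/20 = 1/2 ✓
b·c²: (-158212364387/779596214976)·64/49 + 30475486925/194899053744·2916/4225 + 474082700/12181190859·5041/400 = 1/3 ✓
b·Ac: 30475486925/194899053744·8/5 + 474082700/12181190859·(-4882/2275) = 1/6 ✓
b·c³: (-158212364387/779596214976)·(-512/343) + 30475486925/194899053744·157464/274625 + 474082700/12181190859·357911/8000 = 21024749019919/9853229939280 ≠ 1/4 ⇒ order 3.
b·(c∘Ac): 30475486925/194899053744·432/325 + 474082700/12181190859·(-173311/22750) = -5398917919/60905954295 ≠ 1/8
b·Ac²: 30475486925/194899053744·(-64/35) + 474082700/12181190859·4575304/1035125 = -70142985572/615826871205 ≠ 1/12
b·A²c: 474082700/12181190859·48/25 = 303412928/4060396953 ≠ 1/24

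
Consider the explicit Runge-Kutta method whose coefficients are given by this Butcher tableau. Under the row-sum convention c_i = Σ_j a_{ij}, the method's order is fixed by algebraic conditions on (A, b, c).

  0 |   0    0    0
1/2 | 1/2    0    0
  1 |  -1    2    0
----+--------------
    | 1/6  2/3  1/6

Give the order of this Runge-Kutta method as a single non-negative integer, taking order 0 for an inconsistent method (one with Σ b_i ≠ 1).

3

b = (1/6, 2/3, 1/6)
c = (0, 1/2, 1)
Ac = (0, 0, 1)
Σ b_i: 1/6·1 + 2/3·1 + 1/6·1 = 1 ✓
b·c: 2/3·1/2 + 1/6·1 = 1/2 ✓
b·c²: 2/3·1/4 + 1/6·1 = 1/3 ✓
b·Ac: 1/6·1 = 1/6 ✓; 3 stages ⇒ order 3.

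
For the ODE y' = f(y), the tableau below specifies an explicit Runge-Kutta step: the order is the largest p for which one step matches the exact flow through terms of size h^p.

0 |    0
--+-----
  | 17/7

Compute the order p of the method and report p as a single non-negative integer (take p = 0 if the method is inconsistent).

b = (17/7)
c = (0)
Σ b_i: 17/7·1 = 17/7 ≠ 1 ⇒ order 0.

0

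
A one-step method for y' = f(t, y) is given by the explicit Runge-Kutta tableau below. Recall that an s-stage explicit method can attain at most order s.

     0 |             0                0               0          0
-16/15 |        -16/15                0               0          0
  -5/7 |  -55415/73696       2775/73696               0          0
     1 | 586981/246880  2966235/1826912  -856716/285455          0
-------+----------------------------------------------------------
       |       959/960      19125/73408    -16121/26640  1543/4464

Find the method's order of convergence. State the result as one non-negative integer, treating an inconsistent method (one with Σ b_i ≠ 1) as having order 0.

b = (959/960, 19125/73408, -16121/26640, 1543/4464)
c = (0, -16/15, -5/7, 1)
Ac = (0, 0, -185/4606, 1271/3086)
Σ b_i: 959/960·1 + 19125/73408·1 + (-16121/26640)·1 + 1543/4464·1 = 1 ✓
b·c: 19125/73408·(-16/15) + (-16121/26640)·(-5/7) + 1543/4464·1 = 1/2 ✓
b·c²: 19125/73408·256/225 + (-16121/26640)·25/49 + 1543/4464·1 = 1/3 ✓
b·Ac: (-16121/26640)·(-185/4606) + 1543/4464·1271/3086 = 1/6 ✓
b·c³: 19125/73408·(-4096/3375) + (-16121/26640)·(-125/343) + 1543/4464·1 = 1/4 ✓
b·(c∘Ac): (-16121/26640)·925/32242 + 1543/4464·1271/3086 = 1/8 ✓
b·Ac²: (-16121/26640)·296/6909 + 1543/4464·7316/23145 = 1/12 ✓
b·A²c: 1543/4464·186/1543 = 1/24 ✓; 4 stages ⇒ order 4.

4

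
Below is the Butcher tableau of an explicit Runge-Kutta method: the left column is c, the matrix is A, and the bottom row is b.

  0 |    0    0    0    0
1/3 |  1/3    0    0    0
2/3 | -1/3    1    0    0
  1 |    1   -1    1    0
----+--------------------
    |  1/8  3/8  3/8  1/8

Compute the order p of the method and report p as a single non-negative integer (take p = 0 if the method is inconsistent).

4

b = (1/8, 3/8, 3/8, 1/8)
c = (0, 1/3, 2/3, 1)
Ac = (0, 0, 1/3, 1/3)
Σ b_i: 1/8·1 + 3/8·1 + 3/8·1 + 1/8·1 = 1 ✓
b·c: 3/8·1/3 + 3/8·2/3 + 1/8·1 = 1/2 ✓
b·c²: 3/8·1/9 + 3/8·4/9 + 1/8·1 = 1/3 ✓
b·Ac: 3/8·1/3 + 1/8·1/3 = 1/6 ✓
b·c³: 3/8·1/27 + 3/8·8/27 + 1/8·1 = 1/4 ✓
b·(c∘Ac): 3/8·2/9 + 1/8·1/3 = 1/8 ✓
b·Ac²: 3/8·1/9 + 1/8·1/3 = 1/12 ✓
b·A²c: 1/8·1/3 = 1/24 ✓; 4 stages ⇒ order 4.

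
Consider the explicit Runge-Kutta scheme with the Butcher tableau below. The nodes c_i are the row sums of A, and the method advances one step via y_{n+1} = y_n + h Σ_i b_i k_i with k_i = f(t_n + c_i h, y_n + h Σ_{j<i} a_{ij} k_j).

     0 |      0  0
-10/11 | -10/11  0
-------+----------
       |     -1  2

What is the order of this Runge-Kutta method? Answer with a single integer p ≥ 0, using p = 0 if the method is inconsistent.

1

b = (-1, 2)
c = (0, -10/11)
Σ b_i: (-1)·1 + 2·1 = 1 ✓
b·c: 2·(-10/11) = -20/11 ≠ 1/2 ⇒ order 1.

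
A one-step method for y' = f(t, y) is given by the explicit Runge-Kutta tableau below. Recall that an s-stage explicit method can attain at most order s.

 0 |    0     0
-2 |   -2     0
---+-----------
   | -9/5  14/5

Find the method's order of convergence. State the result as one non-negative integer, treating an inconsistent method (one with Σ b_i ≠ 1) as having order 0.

1

b = (-9/5, 14/5)
c = (0, -2)
Σ b_i: (-9/5)·1 + 14/5·1 = 1 ✓
b·c: 14/5·(-2) = -28/5 ≠ 1/2 ⇒ order 1.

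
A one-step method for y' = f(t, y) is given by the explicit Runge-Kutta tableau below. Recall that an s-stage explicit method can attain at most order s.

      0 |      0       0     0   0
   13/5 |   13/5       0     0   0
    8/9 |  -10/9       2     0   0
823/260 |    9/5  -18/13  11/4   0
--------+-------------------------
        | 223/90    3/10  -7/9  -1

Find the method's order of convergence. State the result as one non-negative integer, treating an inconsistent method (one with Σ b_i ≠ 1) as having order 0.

1

b = (223/90, 3/10, -7/9, -1)
c = (0, 13/5, 8/9, 823/260)
Ac = (0, 0, 26/5, -52/45)
Σ b_i: 223/90·1 + 3/10·1 + (-7/9)·1 + (-1)·1 = 1 ✓
b·c: 3/10·13/5 + (-7/9)·8/9 + (-1)·823/260 = -323981/105300 ≠ 1/2 ⇒ order 1.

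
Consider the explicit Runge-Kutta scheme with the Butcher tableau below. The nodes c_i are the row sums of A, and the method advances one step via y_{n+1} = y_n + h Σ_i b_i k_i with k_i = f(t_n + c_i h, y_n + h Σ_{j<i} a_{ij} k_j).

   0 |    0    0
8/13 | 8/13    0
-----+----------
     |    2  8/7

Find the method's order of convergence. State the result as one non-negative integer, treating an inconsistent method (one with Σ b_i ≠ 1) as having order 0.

b = (2, 8/7)
c = (0, 8/13)
Σ b_i: 2·1 + 8/7·1 = 22/7 ≠ 1 ⇒ order 0.

0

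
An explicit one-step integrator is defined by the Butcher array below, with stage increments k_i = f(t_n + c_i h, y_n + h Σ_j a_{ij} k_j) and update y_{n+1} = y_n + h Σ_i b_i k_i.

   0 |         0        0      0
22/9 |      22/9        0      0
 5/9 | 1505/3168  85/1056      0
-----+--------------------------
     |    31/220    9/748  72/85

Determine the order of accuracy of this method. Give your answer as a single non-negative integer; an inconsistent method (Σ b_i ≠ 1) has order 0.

b = (31/220, 9/748, 72/85)
c = (0, 22/9, 5/9)
Ac = (0, 0, 85/432)
Σ b_i: 31/220·1 + 9/748·1 + 72/85·1 = 1 ✓
b·c: 9/748·22/9 + 72/85·5/9 = 1/2 ✓
b·c²: 9/748·484/81 + 72/85·25/81 = 1/3 ✓
b·Ac: 72/85·85/432 = 1/6 ✓; 3 stages ⇒ order 3.

3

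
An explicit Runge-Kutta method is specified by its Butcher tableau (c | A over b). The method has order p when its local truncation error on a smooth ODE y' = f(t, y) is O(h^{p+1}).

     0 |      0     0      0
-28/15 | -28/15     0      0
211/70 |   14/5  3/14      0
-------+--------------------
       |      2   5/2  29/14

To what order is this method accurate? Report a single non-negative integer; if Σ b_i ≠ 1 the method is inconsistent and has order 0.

0

b = (2, 5/2, 29/14)
c = (0, -28/15, 211/70)
Ac = (0, 0, -2/5)
Σ b_i: 2·1 + 5/2·1 + 29/14·1 = 46/7 ≠ 1 ⇒ order 0.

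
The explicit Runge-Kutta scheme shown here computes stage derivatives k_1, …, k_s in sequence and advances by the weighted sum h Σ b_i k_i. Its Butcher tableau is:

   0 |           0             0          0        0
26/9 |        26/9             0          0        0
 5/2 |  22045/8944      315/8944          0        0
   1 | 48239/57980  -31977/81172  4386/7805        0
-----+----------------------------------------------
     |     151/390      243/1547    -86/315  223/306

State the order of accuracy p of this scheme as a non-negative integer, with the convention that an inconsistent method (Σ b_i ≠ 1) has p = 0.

4

b = (151/390, 243/1547, -86/315, 223/306)
c = (0, 26/9, 5/2, 1)
Ac = (0, 0, 35/344, 119/446)
Σ b_i: 151/390·1 + 243/1547·1 + (-86/315)·1 + 223/306·1 = 1 ✓
b·c: 243/1547·26/9 + (-86/315)·5/2 + 223/306·1 = 1/2 ✓
b·c²: 243/1547·676/81 + (-86/315)·25/4 + 223/306·1 = 1/3 ✓
b·Ac: (-86/315)·35/344 + 223/306·119/446 = 1/6 ✓
b·c³: 243/1547·17576/729 + (-86/315)·125/8 + 223/306·1 = 1/4 ✓
b·(c∘Ac): (-86/315)·175/688 + 223/306·119/446 = 1/8 ✓
b·Ac²: (-86/315)·455/1548 + 223/306·901/4014 = 1/12 ✓
b·A²c: 223/306·51/892 = 1/24 ✓; 4 stages ⇒ order 4.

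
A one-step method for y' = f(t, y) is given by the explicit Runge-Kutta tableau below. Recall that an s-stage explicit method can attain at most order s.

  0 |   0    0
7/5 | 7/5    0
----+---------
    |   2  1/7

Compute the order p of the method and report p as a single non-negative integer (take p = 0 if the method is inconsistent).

b = (2, 1/7)
c = (0, 7/5)
Σ b_i: 2·1 + 1/7·1 = 15/7 ≠ 1 ⇒ order 0.

0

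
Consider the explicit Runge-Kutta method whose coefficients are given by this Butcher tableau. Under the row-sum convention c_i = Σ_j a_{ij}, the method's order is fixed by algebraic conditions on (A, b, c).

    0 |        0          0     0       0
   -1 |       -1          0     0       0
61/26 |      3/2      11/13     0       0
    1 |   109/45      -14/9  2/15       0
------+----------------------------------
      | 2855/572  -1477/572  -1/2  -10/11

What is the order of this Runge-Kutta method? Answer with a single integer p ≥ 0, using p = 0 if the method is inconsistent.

b = (2855/572, -1477/572, -1/2, -10/11)
c = (0, -1, 61/26, 1)
Ac = (0, 0, -11/13, 1093/585)
Σ b_i: 2855/572·1 + (-1477/572)·1 + (-1/2)·1 + (-10/11)·1 = 1 ✓
b·c: (-1477/572)·(-1) + (-1/2)·61/26 + (-10/11)·1 = 1/2 ✓
b·c²: (-1477/572)·1 + (-1/2)·3721/676 + (-10/11)·1 = -92853/14872 ≠ 1/3 ⇒ order 2.
b·Ac: (-1/2)·(-11/13) + (-10/11)·1093/585 = -3283/2574 ≠ 1/6

2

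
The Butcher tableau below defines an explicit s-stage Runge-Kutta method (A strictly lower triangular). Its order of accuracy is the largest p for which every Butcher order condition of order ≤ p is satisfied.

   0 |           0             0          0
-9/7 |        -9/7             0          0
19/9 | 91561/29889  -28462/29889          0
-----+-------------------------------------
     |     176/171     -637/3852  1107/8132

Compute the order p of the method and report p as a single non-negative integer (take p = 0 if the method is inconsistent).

3

b = (176/171, -637/3852, 1107/8132)
c = (0, -9/7, 19/9)
Ac = (0, 0, 4066/3321)
Σ b_i: 176/171·1 + (-637/3852)·1 + 1107/8132·1 = 1 ✓
b·c: (-637/3852)·(-9/7) + 1107/8132·19/9 = 1/2 ✓
b·c²: (-637/3852)·81/49 + 1107/8132·361/81 = 1/3 ✓
b·Ac: 1107/8132·4066/3321 = 1/6 ✓; 3 stages ⇒ order 3.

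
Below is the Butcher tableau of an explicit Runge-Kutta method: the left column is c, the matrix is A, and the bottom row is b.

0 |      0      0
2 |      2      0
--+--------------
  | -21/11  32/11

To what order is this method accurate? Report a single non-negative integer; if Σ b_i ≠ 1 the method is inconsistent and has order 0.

b = (-21/11, 32/11)
c = (0, 2)
Σ b_i: (-21/11)·1 + 32/11·1 = 1 ✓
b·c: 32/11·2 = 64/11 ≠ 1/2 ⇒ order 1.

1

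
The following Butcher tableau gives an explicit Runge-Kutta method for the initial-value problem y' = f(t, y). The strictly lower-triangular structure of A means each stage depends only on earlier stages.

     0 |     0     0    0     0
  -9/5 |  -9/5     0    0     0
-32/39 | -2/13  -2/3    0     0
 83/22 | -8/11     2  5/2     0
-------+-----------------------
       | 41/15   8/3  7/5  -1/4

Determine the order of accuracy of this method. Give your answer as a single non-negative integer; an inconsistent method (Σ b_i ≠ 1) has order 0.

0

b = (41/15, 8/3, 7/5, -1/4)
c = (0, -9/5, -32/39, 83/22)
Ac = (0, 0, 6/5, -1102/195)
Σ b_i: 41/15·1 + 8/3·1 + 7/5·1 + (-1/4)·1 = 131/20 ≠ 1 ⇒ order 0.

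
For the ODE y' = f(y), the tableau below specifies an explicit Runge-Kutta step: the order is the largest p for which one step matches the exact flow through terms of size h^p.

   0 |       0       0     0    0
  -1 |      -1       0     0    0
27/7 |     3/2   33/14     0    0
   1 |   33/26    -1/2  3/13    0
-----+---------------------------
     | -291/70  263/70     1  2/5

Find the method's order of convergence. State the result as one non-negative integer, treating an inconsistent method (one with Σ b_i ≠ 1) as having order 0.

2

b = (-291/70, 263/70, 1, 2/5)
c = (0, -1, 27/7, 1)
Ac = (0, 0, -33/14, 253/182)
Σ b_i: (-291/70)·1 + 263/70·1 + 1·1 + 2/5·1 = 1 ✓
b·c: 263/70·(-1) + 1·27/7 + 2/5·1 = 1/2 ✓
b·c²: 263/70·1 + 1·729/49 + 2/5·1 = 9327/490 ≠ 1/3 ⇒ order 2.
b·Ac: 1·(-33/14) + 2/5·253/182 = -1639/910 ≠ 1/6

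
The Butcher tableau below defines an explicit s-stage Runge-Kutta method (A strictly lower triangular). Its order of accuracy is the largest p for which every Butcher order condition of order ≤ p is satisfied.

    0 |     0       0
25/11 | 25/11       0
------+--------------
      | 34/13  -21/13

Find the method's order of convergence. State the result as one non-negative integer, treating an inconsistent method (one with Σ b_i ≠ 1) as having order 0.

1

b = (34/13, -21/13)
c = (0, 25/11)
Σ b_i: 34/13·1 + (-21/13)·1 = 1 ✓
b·c: (-21/13)·25/11 = -525/143 ≠ 1/2 ⇒ order 1.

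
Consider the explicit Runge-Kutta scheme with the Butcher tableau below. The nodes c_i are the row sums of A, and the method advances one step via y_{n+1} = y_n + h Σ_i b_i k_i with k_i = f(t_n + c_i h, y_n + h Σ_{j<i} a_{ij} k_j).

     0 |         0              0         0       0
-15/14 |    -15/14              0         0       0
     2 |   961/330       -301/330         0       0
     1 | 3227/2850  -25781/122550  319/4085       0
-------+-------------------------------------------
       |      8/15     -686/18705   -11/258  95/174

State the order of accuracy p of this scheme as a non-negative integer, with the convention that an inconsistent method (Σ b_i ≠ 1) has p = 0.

b = (8/15, -686/18705, -11/258, 95/174)
c = (0, -15/14, 2, 1)
Ac = (0, 0, 43/44, 29/76)
Σ b_i: 8/15·1 + (-686/18705)·1 + (-11/258)·1 + 95/174·1 = 1 ✓
b·c: (-686/18705)·(-15/14) + (-11/258)·2 + 95/174·1 = 1/2 ✓
b·c²: (-686/18705)·225/196 + (-11/258)·4 + 95/174·1 = 1/3 ✓
b·Ac: (-11/258)·43/44 + 95/174·29/76 = 1/6 ✓
b·c³: (-686/18705)·(-3375/2744) + (-11/258)·8 + 95/174·1 = 1/4 ✓
b·(c∘Ac): (-11/258)·43/22 + 95/174·29/76 = 1/8 ✓
b·Ac²: (-11/258)·(-645/616) + 95/174·377/5320 = 1/12 ✓
b·A²c: 95/174·29/380 = 1/24 ✓; 4 stages ⇒ order 4.

4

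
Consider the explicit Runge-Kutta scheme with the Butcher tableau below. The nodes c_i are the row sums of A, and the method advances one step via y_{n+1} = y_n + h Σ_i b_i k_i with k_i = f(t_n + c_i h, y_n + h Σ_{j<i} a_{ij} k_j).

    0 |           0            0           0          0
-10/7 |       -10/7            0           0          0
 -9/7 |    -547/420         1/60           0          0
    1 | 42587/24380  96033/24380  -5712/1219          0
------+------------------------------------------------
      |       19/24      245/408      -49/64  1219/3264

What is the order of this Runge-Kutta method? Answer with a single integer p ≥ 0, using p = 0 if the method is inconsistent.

4

b = (19/24, 245/408, -49/64, 1219/3264)
c = (0, -10/7, -9/7, 1)
Ac = (0, 0, -1/42, 969/2438)
Σ b_i: 19/24·1 + 245/408·1 + (-49/64)·1 + 1219/3264·1 = 1 ✓
b·c: 245/408·(-10/7) + (-49/64)·(-9/7) + 1219/3264·1 = 1/2 ✓
b·c²: 245/408·100/49 + (-49/64)·81/49 + 1219/3264·1 = 1/3 ✓
b·Ac: (-49/64)·(-1/42) + 1219/3264·969/2438 = 1/6 ✓
b·c³: 245/408·(-1000/343) + (-49/64)·(-729/343) + 1219/3264·1 = 1/4 ✓
b·(c∘Ac): (-49/64)·3/98 + 1219/3264·969/2438 = 1/8 ✓
b·Ac²: (-49/64)·5/147 + 1219/3264·357/1219 = 1/12 ✓
b·A²c: 1219/3264·136/1219 = 1/24 ✓; 4 stages ⇒ order 4.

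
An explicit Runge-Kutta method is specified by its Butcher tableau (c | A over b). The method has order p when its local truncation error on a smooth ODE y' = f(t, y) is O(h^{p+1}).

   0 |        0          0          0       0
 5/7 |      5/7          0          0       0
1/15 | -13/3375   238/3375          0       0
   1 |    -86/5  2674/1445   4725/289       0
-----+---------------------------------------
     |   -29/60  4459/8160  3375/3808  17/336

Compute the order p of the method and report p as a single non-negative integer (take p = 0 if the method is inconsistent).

4

b = (-29/60, 4459/8160, 3375/3808, 17/336)
c = (0, 5/7, 1/15, 1)
Ac = (0, 0, 34/675, 41/17)
Σ b_i: (-29/60)·1 + 4459/8160·1 + 3375/3808·1 + 17/336·1 = 1 ✓
b·c: 4459/8160·5/7 + 3375/3808·1/15 + 17/336·1 = 1/2 ✓
b·c²: 4459/8160·25/49 + 3375/3808·1/225 + 17/336·1 = 1/3 ✓
b·Ac: 3375/3808·34/675 + 17/336·41/17 = 1/6 ✓
b·c³: 4459/8160·125/343 + 3375/3808·1/3375 + 17/336·1 = 1/4 ✓
b·(c∘Ac): 3375/3808·34/10125 + 17/336·41/17 = 1/8 ✓
b·Ac²: 3375/3808·34/945 + 17/336·121/119 = 1/12 ✓
b·A²c: 17/336·14/17 = 1/24 ✓; 4 stages ⇒ order 4.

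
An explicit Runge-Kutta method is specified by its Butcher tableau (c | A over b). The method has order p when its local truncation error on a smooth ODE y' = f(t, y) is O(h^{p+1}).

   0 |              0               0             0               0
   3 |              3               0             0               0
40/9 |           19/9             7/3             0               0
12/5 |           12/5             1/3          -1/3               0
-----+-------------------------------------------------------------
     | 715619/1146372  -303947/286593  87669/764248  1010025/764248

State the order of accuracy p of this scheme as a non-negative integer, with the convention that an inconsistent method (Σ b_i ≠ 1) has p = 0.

b = (715619/1146372, -303947/286593, 87669/764248, 1010025/764248)
c = (0, 3, 40/9, 12/5)
Ac = (0, 0, 7, -13/27)
Σ b_i: 715619/1146372·1 + (-303947/286593)·1 + 87669/764248·1 + 1010025/764248·1 = 1 ✓
b·c: (-303947/286593)·3 + 87669/764248·40/9 + 1010025/764248·12/5 = 1/2 ✓
b·c²: (-303947/286593)·9 + 87669/764248·1600/81 + 1010025/764248·144/25 = 1/3 ✓
b·Ac: 87669/764248·7 + 1010025/764248·(-13/27) = 1/6 ✓
b·c³: (-303947/286593)·27 + 87669/764248·64000/729 + 1010025/764248·1728/125 = -3796973/12896685 ≠ 1/4 ⇒ order 3.
b·(c∘Ac): 87669/764248·280/9 + 1010025/764248·(-52/45) = 390085/191062 ≠ 1/8
b·Ac²: 87669/764248·21 + 1010025/764248·(-871/243) = -12009913/5158674 ≠ 1/12
b·A²c: 1010025/764248·(-7/3) = -2356725/764248 ≠ 1/24

3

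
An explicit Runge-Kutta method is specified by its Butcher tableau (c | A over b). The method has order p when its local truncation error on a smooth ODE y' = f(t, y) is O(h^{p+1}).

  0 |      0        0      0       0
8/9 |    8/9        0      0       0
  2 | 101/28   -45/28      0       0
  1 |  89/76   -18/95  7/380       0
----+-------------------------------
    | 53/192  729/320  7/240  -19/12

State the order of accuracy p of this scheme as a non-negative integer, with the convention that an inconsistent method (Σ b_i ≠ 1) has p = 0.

4

b = (53/192, 729/320, 7/240, -19/12)
c = (0, 8/9, 2, 1)
Ac = (0, 0, -10/7, -5/38)
Σ b_i: 53/192·1 + 729/320·1 + 7/240·1 + (-19/12)·1 = 1 ✓
b·c: 729/320·8/9 + 7/240·2 + (-19/12)·1 = 1/2 ✓
b·c²: 729/320·64/81 + 7/240·4 + (-19/12)·1 = 1/3 ✓
b·Ac: 7/240·(-10/7) + (-19/12)·(-5/38) = 1/6 ✓
b·c³: 729/320·512/729 + 7/240·8 + (-19/12)·1 = 1/4 ✓
b·(c∘Ac): 7/240·(-20/7) + (-19/12)·(-5/38) = 1/8 ✓
b·Ac²: 7/240·(-80/63) + (-19/12)·(-13/171) = 1/12 ✓
b·A²c: (-19/12)·(-1/38) = 1/24 ✓; 4 stages ⇒ order 4.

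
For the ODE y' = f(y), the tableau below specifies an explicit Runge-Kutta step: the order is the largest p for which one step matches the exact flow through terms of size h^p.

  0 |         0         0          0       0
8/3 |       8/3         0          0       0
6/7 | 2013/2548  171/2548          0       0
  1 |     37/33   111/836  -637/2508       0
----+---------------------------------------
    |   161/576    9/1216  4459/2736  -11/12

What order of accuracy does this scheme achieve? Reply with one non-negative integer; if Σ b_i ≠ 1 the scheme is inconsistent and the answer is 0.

4

b = (161/576, 9/1216, 4459/2736, -11/12)
c = (0, 8/3, 6/7, 1)
Ac = (0, 0, 114/637, 3/22)
Σ b_i: 161/576·1 + 9/1216·1 + 4459/2736·1 + (-11/12)·1 = 1 ✓
b·c: 9/1216·8/3 + 4459/2736·6/7 + (-11/12)·1 = 1/2 ✓
b·c²: 9/1216·64/9 + 4459/2736·36/49 + (-11/12)·1 = 1/3 ✓
b·Ac: 4459/2736·114/637 + (-11/12)·3/22 = 1/6 ✓
b·c³: 9/1216·512/27 + 4459/2736·216/343 + (-11/12)·1 = 1/4 ✓
b·(c∘Ac): 4459/2736·684/4459 + (-11/12)·3/22 = 1/8 ✓
b·Ac²: 4459/2736·304/637 + (-11/12)·25/33 = 1/12 ✓
b·A²c: (-11/12)·(-1/22) = 1/24 ✓; 4 stages ⇒ order 4.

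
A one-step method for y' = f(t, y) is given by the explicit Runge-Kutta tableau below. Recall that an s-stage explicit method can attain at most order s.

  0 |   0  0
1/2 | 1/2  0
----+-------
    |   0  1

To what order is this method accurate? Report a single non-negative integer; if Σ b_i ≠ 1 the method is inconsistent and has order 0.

b = (0, 1)
c = (0, 1/2)
Σ b_i: 1·1 = 1 ✓
b·c: 1·1/2 = 1/2 ✓; 2 stages ⇒ order 2.

2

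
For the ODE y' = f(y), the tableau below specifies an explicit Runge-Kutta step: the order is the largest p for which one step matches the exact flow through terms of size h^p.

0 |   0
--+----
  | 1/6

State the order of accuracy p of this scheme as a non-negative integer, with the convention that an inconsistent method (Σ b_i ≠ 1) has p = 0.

0

b = (1/6)
c = (0)
Σ b_i: 1/6·1 = 1/6 ≠ 1 ⇒ order 0.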